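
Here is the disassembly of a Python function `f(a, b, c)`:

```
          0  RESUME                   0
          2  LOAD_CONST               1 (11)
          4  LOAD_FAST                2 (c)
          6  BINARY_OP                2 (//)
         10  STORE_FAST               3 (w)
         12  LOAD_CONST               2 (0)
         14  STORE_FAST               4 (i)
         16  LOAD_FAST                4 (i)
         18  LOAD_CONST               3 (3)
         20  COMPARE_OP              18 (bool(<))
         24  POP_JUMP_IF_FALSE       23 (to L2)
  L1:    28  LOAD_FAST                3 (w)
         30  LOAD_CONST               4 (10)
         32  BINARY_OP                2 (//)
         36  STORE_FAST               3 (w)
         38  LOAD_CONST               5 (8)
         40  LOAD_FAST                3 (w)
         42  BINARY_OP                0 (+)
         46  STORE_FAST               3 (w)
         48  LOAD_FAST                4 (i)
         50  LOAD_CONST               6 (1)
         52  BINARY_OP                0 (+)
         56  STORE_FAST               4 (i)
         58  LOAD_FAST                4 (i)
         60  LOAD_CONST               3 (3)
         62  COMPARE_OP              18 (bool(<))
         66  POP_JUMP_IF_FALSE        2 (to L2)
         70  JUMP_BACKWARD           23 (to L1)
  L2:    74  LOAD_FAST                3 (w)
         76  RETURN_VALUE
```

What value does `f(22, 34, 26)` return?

8

LOAD_CONST → push 11. Stack: [11]
LOAD_FAST c → push 26. Stack: [11, 26]
BINARY_OP // → 11 // 26 = 0. Stack: [0]
STORE_FAST w → w=0. Stack: []
LOAD_CONST → push 0. Stack: [0]
STORE_FAST i → i=0. Stack: []
LOAD_FAST i → push 0. Stack: [0]
LOAD_CONST → push 3. Stack: [0, 3]
COMPARE_OP bool(<) → 0 vs 3 = True. Stack: [True]
POP_JUMP_IF_FALSE → pop True; no jump. Stack: []
LOAD_FAST w → push 0. Stack: [0]
LOAD_CONST → push 10. Stack: [0, 10]
BINARY_OP // → 0 // 10 = 0. Stack: [0]
STORE_FAST w → w=0. Stack: []
LOAD_CONST → push 8. Stack: [8]
LOAD_FAST w → push 0. Stack: [8, 0]
BINARY_OP + → 8 + 0 = 8. Stack: [8]
STORE_FAST w → w=8. Stack: []
LOAD_FAST i → push 0. Stack: [0]
LOAD_CONST → push 1. Stack: [0, 1]
BINARY_OP + → 0 + 1 = 1. Stack: [1]
STORE_FAST i → i=1. Stack: []
LOAD_FAST i → push 1. Stack: [1]
LOAD_CONST → push 3. Stack: [1, 3]
COMPARE_OP bool(<) → 1 vs 3 = True. Stack: [True]
POP_JUMP_IF_FALSE → pop True; no jump. Stack: []
LOAD_FAST w → push 8. Stack: [8]
LOAD_CONST → push 10. Stack: [8, 10]
BINARY_OP // → 8 // 10 = 0. Stack: [0]
STORE_FAST w → w=0. Stack: []
LOAD_CONST → push 8. Stack: [8]
LOAD_FAST w → push 0. Stack: [8, 0]
BINARY_OP + → 8 + 0 = 8. Stack: [8]
STORE_FAST w → w=8. Stack: []
LOAD_FAST i → push 1. Stack: [1]
LOAD_CONST → push 1. Stack: [1, 1]
BINARY_OP + → 1 + 1 = 2. Stack: [2]
STORE_FAST i → i=2. Stack: []
LOAD_FAST i → push 2. Stack: [2]
LOAD_CONST → push 3. Stack: [2, 3]
COMPARE_OP bool(<) → 2 vs 3 = True. Stack: [True]
POP_JUMP_IF_FALSE → pop True; no jump. Stack: []
LOAD_FAST w → push 8. Stack: [8]
LOAD_CONST → push 10. Stack: [8, 10]
BINARY_OP // → 8 // 10 = 0. Stack: [0]
STORE_FAST w → w=0. Stack: []
LOAD_CONST → push 8. Stack: [8]
LOAD_FAST w → push 0. Stack: [8, 0]
BINARY_OP + → 8 + 0 = 8. Stack: [8]
STORE_FAST w → w=8. Stack: []
LOAD_FAST i → push 2. Stack: [2]
LOAD_CONST → push 1. Stack: [2, 1]
BINARY_OP + → 2 + 1 = 3. Stack: [3]
STORE_FAST i → i=3. Stack: []
LOAD_FAST i → push 3. Stack: [3]
LOAD_CONST → push 3. Stack: [3, 3]
COMPARE_OP bool(<) → 3 vs 3 = False. Stack: [False]
POP_JUMP_IF_FALSE → pop False; jump. Stack: []
LOAD_FAST w → push 8. Stack: [8]
RETURN_VALUE → return 8.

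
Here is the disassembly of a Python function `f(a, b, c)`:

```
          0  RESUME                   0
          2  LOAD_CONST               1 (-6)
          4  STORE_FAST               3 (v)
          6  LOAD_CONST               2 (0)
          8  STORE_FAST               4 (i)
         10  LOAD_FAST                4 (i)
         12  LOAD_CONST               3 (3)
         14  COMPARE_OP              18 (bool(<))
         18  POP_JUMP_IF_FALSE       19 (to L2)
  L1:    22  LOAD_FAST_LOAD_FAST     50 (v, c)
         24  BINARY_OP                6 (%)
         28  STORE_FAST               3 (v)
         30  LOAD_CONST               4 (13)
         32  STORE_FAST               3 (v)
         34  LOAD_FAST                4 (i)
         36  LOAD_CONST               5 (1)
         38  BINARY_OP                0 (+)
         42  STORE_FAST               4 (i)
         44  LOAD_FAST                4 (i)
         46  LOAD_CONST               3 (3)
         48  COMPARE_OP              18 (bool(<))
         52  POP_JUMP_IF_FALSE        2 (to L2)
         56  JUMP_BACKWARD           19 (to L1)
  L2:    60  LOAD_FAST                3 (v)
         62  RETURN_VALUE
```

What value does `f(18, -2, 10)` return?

13

LOAD_CONST → push -6. Stack: [-6]
STORE_FAST v → v=-6. Stack: []
LOAD_CONST → push 0. Stack: [0]
STORE_FAST i → i=0. Stack: []
LOAD_FAST i → push 0. Stack: [0]
LOAD_CONST → push 3. Stack: [0, 3]
COMPARE_OP bool(<) → 0 vs 3 = True. Stack: [True]
POP_JUMP_IF_FALSE → pop True; no jump. Stack: []
LOAD_FAST_LOAD_FAST v,c → push -6,10. Stack: [-6, 10]
BINARY_OP % → -6 % 10 = 4. Stack: [4]
STORE_FAST v → v=4. Stack: []
LOAD_CONST → push 13. Stack: [13]
STORE_FAST v → v=13. Stack: []
LOAD_FAST i → push 0. Stack: [0]
LOAD_CONST → push 1. Stack: [0, 1]
BINARY_OP + → 0 + 1 = 1. Stack: [1]
STORE_FAST i → i=1. Stack: []
LOAD_FAST i → push 1. Stack: [1]
LOAD_CONST → push 3. Stack: [1, 3]
COMPARE_OP bool(<) → 1 vs 3 = True. Stack: [True]
POP_JUMP_IF_FALSE → pop True; no jump. Stack: []
LOAD_FAST_LOAD_FAST v,c → push 13,10. Stack: [13, 10]
BINARY_OP % → 13 % 10 = 3. Stack: [3]
STORE_FAST v → v=3. Stack: []
LOAD_CONST → push 13. Stack: [13]
STORE_FAST v → v=13. Stack: []
LOAD_FAST i → push 1. Stack: [1]
LOAD_CONST → push 1. Stack: [1, 1]
BINARY_OP + → 1 + 1 = 2. Stack: [2]
STORE_FAST i → i=2. Stack: []
LOAD_FAST i → push 2. Stack: [2]
LOAD_CONST → push 3. Stack: [2, 3]
COMPARE_OP bool(<) → 2 vs 3 = True. Stack: [True]
POP_JUMP_IF_FALSE → pop True; no jump. Stack: []
LOAD_FAST_LOAD_FAST v,c → push 13,10. Stack: [13, 10]
BINARY_OP % → 13 % 10 = 3. Stack: [3]
STORE_FAST v → v=3. Stack: []
LOAD_CONST → push 13. Stack: [13]
STORE_FAST v → v=13. Stack: []
LOAD_FAST i → push 2. Stack: [2]
LOAD_CONST → push 1. Stack: [2, 1]
BINARY_OP + → 2 + 1 = 3. Stack: [3]
STORE_FAST i → i=3. Stack: []
LOAD_FAST i → push 3. Stack: [3]
LOAD_CONST → push 3. Stack: [3, 3]
COMPARE_OP bool(<) → 3 vs 3 = False. Stack: [False]
POP_JUMP_IF_FALSE → pop False; jump. Stack: []
LOAD_FAST v → push 13. Stack: [13]
RETURN_VALUE → return 13.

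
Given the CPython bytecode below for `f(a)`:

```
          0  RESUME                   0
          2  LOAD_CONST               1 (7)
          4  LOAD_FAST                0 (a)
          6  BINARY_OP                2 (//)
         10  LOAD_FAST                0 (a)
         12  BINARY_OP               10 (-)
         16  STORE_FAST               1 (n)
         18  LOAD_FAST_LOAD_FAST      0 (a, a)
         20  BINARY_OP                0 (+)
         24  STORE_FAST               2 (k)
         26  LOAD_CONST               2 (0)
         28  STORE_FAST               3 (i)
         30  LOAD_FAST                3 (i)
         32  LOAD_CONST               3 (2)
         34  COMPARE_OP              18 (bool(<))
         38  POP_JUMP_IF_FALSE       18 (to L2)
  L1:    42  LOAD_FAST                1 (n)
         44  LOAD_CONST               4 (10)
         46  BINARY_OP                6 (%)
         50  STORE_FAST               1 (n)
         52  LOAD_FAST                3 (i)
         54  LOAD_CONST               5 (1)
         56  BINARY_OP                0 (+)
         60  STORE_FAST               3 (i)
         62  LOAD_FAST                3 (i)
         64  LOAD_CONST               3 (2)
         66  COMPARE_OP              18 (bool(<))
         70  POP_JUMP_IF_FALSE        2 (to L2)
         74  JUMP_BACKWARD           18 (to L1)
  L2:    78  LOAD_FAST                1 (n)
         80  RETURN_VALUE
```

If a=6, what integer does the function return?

LOAD_CONST → push 7. Stack: [7]
LOAD_FAST a → push 6. Stack: [7, 6]
BINARY_OP // → 7 // 6 = 1. Stack: [1]
LOAD_FAST a → push 6. Stack: [1, 6]
BINARY_OP - → 1 - 6 = -5. Stack: [-5]
STORE_FAST n → n=-5. Stack: []
LOAD_FAST_LOAD_FAST a,a → push 6,6. Stack: [6, 6]
BINARY_OP + → 6 + 6 = 12. Stack: [12]
STORE_FAST k → k=12. Stack: []
LOAD_CONST → push 0. Stack: [0]
STORE_FAST i → i=0. Stack: []
LOAD_FAST i → push 0. Stack: [0]
LOAD_CONST → push 2. Stack: [0, 2]
COMPARE_OP bool(<) → 0 vs 2 = True. Stack: [True]
POP_JUMP_IF_FALSE → pop True; no jump. Stack: []
LOAD_FAST n → push -5. Stack: [-5]
LOAD_CONST → push 10. Stack: [-5, 10]
BINARY_OP % → -5 % 10 = 5. Stack: [5]
STORE_FAST n → n=5. Stack: []
LOAD_FAST i → push 0. Stack: [0]
LOAD_CONST → push 1. Stack: [0, 1]
BINARY_OP + → 0 + 1 = 1. Stack: [1]
STORE_FAST i → i=1. Stack: []
LOAD_FAST i → push 1. Stack: [1]
LOAD_CONST → push 2. Stack: [1, 2]
COMPARE_OP bool(<) → 1 vs 2 = True. Stack: [True]
POP_JUMP_IF_FALSE → pop True; no jump. Stack: []
LOAD_FAST n → push 5. Stack: [5]
LOAD_CONST → push 10. Stack: [5, 10]
BINARY_OP % → 5 % 10 = 5. Stack: [5]
STORE_FAST n → n=5. Stack: []
LOAD_FAST i → push 1. Stack: [1]
LOAD_CONST → push 1. Stack: [1, 1]
BINARY_OP + → 1 + 1 = 2. Stack: [2]
STORE_FAST i → i=2. Stack: []
LOAD_FAST i → push 2. Stack: [2]
LOAD_CONST → push 2. Stack: [2, 2]
COMPARE_OP bool(<) → 2 vs 2 = False. Stack: [False]
POP_JUMP_IF_FALSE → pop False; jump. Stack: []
LOAD_FAST n → push 5. Stack: [5]
RETURN_VALUE → return 5.

5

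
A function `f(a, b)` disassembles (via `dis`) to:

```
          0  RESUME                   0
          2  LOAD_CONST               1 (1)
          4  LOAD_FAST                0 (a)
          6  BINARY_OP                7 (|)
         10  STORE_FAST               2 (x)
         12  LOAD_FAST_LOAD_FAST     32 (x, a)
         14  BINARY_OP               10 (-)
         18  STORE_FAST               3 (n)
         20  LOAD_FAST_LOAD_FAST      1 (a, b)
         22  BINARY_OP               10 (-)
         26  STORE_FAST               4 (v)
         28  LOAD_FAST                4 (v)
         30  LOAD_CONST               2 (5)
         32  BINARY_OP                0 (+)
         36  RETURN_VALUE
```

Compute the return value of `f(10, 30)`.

LOAD_CONST → push 1. Stack: [1]
LOAD_FAST a → push 10. Stack: [1, 10]
BINARY_OP | → 1 | 10 = 11. Stack: [11]
STORE_FAST x → x=11. Stack: []
LOAD_FAST_LOAD_FAST x,a → push 11,10. Stack: [11, 10]
BINARY_OP - → 11 - 10 = 1. Stack: [1]
STORE_FAST n → n=1. Stack: []
LOAD_FAST_LOAD_FAST a,b → push 10,30. Stack: [10, 30]
BINARY_OP - → 10 - 30 = -20. Stack: [-20]
STORE_FAST v → v=-20. Stack: []
LOAD_FAST v → push -20. Stack: [-20]
LOAD_CONST → push 5. Stack: [-20, 5]
BINARY_OP + → -20 + 5 = -15. Stack: [-15]
RETURN_VALUE → return -15.

-15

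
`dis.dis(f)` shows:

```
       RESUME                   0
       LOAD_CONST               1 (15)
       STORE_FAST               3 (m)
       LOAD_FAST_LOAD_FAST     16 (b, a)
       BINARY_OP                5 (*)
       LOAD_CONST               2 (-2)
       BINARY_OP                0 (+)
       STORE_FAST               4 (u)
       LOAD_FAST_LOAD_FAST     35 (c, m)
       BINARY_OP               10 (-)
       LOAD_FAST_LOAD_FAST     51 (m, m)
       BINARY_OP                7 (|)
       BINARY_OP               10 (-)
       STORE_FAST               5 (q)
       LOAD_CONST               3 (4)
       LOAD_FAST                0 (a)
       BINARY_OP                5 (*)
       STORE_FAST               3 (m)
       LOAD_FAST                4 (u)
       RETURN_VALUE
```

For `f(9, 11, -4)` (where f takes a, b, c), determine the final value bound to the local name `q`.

-34

LOAD_CONST → push 15. Stack: [15]
STORE_FAST m → m=15. Stack: []
LOAD_FAST_LOAD_FAST b,a → push 11,9. Stack: [11, 9]
BINARY_OP * → 11 * 9 = 99. Stack: [99]
LOAD_CONST → push -2. Stack: [99, -2]
BINARY_OP + → 99 + -2 = 97. Stack: [97]
STORE_FAST u → u=97. Stack: []
LOAD_FAST_LOAD_FAST c,m → push -4,15. Stack: [-4, 15]
BINARY_OP - → -4 - 15 = -19. Stack: [-19]
LOAD_FAST_LOAD_FAST m,m → push 15,15. Stack: [-19, 15, 15]
BINARY_OP | → 15 | 15 = 15. Stack: [-19, 15]
BINARY_OP - → -19 - 15 = -34. Stack: [-34]
STORE_FAST q → q=-34. Stack: []
LOAD_CONST → push 4. Stack: [4]
LOAD_FAST a → push 9. Stack: [4, 9]
BINARY_OP * → 4 * 9 = 36. Stack: [36]
STORE_FAST m → m=36. Stack: []
LOAD_FAST u → push 97. Stack: [97]
RETURN_VALUE → return 97.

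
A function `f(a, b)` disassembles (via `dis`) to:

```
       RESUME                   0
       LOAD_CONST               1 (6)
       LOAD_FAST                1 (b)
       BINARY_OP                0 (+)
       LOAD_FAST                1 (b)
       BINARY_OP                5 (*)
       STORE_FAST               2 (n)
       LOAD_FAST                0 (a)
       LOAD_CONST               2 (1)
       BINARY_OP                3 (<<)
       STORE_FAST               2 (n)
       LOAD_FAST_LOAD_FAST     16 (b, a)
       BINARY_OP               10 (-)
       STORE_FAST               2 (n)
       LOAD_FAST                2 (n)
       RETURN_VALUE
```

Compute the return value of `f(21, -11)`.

LOAD_CONST → push 6. Stack: [6]
LOAD_FAST b → push -11. Stack: [6, -11]
BINARY_OP + → 6 + -11 = -5. Stack: [-5]
LOAD_FAST b → push -11. Stack: [-5, -11]
BINARY_OP * → -5 * -11 = 55. Stack: [55]
STORE_FAST n → n=55. Stack: []
LOAD_FAST a → push 21. Stack: [21]
LOAD_CONST → push 1. Stack: [21, 1]
BINARY_OP << → 21 << 1 = 42. Stack: [42]
STORE_FAST n → n=42. Stack: []
LOAD_FAST_LOAD_FAST b,a → push -11,21. Stack: [-11, 21]
BINARY_OP - → -11 - 21 = -32. Stack: [-32]
STORE_FAST n → n=-32. Stack: []
LOAD_FAST n → push -32. Stack: [-32]
RETURN_VALUE → return -32.

-32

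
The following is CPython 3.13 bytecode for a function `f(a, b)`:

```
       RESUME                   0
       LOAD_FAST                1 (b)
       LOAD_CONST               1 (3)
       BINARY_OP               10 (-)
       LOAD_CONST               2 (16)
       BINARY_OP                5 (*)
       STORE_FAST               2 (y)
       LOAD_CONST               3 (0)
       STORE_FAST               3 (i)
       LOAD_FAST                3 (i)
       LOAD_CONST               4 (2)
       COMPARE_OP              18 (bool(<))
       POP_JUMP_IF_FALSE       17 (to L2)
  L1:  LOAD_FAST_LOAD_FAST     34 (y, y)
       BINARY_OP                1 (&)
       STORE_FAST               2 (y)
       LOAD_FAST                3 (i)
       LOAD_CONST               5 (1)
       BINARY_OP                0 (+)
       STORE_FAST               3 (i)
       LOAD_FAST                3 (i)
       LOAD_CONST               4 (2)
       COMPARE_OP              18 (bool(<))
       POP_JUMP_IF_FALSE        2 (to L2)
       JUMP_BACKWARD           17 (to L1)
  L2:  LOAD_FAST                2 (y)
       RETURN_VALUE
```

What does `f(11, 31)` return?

448

LOAD_FAST b → push 31. Stack: [31]
LOAD_CONST → push 3. Stack: [31, 3]
BINARY_OP - → 31 - 3 = 28. Stack: [28]
LOAD_CONST → push 16. Stack: [28, 16]
BINARY_OP * → 28 * 16 = 448. Stack: [448]
STORE_FAST y → y=448. Stack: []
LOAD_CONST → push 0. Stack: [0]
STORE_FAST i → i=0. Stack: []
LOAD_FAST i → push 0. Stack: [0]
LOAD_CONST → push 2. Stack: [0, 2]
COMPARE_OP bool(<) → 0 vs 2 = True. Stack: [True]
POP_JUMP_IF_FALSE → pop True; no jump. Stack: []
LOAD_FAST_LOAD_FAST y,y → push 448,448. Stack: [448, 448]
BINARY_OP & → 448 & 448 = 448. Stack: [448]
STORE_FAST y → y=448. Stack: []
LOAD_FAST i → push 0. Stack: [0]
LOAD_CONST → push 1. Stack: [0, 1]
BINARY_OP + → 0 + 1 = 1. Stack: [1]
STORE_FAST i → i=1. Stack: []
LOAD_FAST i → push 1. Stack: [1]
LOAD_CONST → push 2. Stack: [1, 2]
COMPARE_OP bool(<) → 1 vs 2 = True. Stack: [True]
POP_JUMP_IF_FALSE → pop True; no jump. Stack: []
LOAD_FAST_LOAD_FAST y,y → push 448,448. Stack: [448, 448]
BINARY_OP & → 448 & 448 = 448. Stack: [448]
STORE_FAST y → y=448. Stack: []
LOAD_FAST i → push 1. Stack: [1]
LOAD_CONST → push 1. Stack: [1, 1]
BINARY_OP + → 1 + 1 = 2. Stack: [2]
STORE_FAST i → i=2. Stack: []
LOAD_FAST i → push 2. Stack: [2]
LOAD_CONST → push 2. Stack: [2, 2]
COMPARE_OP bool(<) → 2 vs 2 = False. Stack: [False]
POP_JUMP_IF_FALSE → pop False; jump. Stack: []
LOAD_FAST y → push 448. Stack: [448]
RETURN_VALUE → return 448.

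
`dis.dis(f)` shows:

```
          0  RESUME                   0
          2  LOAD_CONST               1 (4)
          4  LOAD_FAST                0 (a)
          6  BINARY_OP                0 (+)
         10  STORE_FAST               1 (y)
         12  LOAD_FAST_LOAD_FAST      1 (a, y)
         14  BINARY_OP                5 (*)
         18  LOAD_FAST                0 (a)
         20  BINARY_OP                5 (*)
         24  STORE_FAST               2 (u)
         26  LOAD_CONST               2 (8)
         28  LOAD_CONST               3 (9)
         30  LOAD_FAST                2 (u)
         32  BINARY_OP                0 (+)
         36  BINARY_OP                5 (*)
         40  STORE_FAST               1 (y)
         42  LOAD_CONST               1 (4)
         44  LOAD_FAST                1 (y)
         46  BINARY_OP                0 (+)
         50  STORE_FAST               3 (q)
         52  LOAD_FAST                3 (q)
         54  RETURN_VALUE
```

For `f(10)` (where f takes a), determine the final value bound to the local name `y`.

LOAD_CONST → push 4. Stack: [4]
LOAD_FAST a → push 10. Stack: [4, 10]
BINARY_OP + → 4 + 10 = 14. Stack: [14]
STORE_FAST y → y=14. Stack: []
LOAD_FAST_LOAD_FAST a,y → push 10,14. Stack: [10, 14]
BINARY_OP * → 10 * 14 = 140. Stack: [140]
LOAD_FAST a → push 10. Stack: [140, 10]
BINARY_OP * → 140 * 10 = 1400. Stack: [1400]
STORE_FAST u → u=1400. Stack: []
LOAD_CONST → push 8. Stack: [8]
LOAD_CONST → push 9. Stack: [8, 9]
LOAD_FAST u → push 1400. Stack: [8, 9, 1400]
BINARY_OP + → 9 + 1400 = 1409. Stack: [8, 1409]
BINARY_OP * → 8 * 1409 = 11272. Stack: [11272]
STORE_FAST y → y=11272. Stack: []
LOAD_CONST → push 4. Stack: [4]
LOAD_FAST y → push 11272. Stack: [4, 11272]
BINARY_OP + → 4 + 11272 = 11276. Stack: [11276]
STORE_FAST q → q=11276. Stack: []
LOAD_FAST q → push 11276. Stack: [11276]
RETURN_VALUE → return 11276.

11272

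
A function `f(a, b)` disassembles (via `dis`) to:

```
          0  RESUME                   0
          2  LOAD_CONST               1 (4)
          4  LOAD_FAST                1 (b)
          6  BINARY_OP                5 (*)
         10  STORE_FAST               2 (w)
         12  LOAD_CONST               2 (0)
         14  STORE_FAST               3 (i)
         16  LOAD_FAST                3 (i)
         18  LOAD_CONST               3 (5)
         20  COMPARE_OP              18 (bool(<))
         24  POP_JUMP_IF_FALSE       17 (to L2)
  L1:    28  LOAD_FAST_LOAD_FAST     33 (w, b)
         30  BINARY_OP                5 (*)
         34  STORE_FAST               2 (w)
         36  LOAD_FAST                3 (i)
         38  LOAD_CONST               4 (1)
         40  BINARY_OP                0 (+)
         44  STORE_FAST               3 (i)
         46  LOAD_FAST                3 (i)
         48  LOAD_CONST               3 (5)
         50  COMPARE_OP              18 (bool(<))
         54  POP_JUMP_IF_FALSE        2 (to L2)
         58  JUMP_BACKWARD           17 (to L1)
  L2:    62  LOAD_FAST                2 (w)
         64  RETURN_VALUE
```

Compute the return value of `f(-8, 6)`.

LOAD_CONST → push 4
LOAD_FAST b → push 6
BINARY_OP * → 4 * 6 = 24
STORE_FAST w → w=24
LOAD_CONST → push 0
STORE_FAST i → i=0
LOAD_FAST i → push 0
LOAD_CONST → push 5
COMPARE_OP bool(<) → 0 vs 5 = True
POP_JUMP_IF_FALSE → pop True; no jump
LOAD_FAST_LOAD_FAST w,b → push 24,6
BINARY_OP * → 24 * 6 = 144
STORE_FAST w → w=144
LOAD_FAST i → push 0
LOAD_CONST → push 1
BINARY_OP + → 0 + 1 = 1
STORE_FAST i → i=1
LOAD_FAST i → push 1
LOAD_CONST → push 5
COMPARE_OP bool(<) → 1 vs 5 = True
POP_JUMP_IF_FALSE → pop True; no jump
LOAD_FAST_LOAD_FAST w,b → push 144,6
BINARY_OP * → 144 * 6 = 864
STORE_FAST w → w=864
LOAD_FAST i → push 1
LOAD_CONST → push 1
BINARY_OP + → 1 + 1 = 2
STORE_FAST i → i=2
LOAD_FAST i → push 2
LOAD_CONST → push 5
COMPARE_OP bool(<) → 2 vs 5 = True
POP_JUMP_IF_FALSE → pop True; no jump
LOAD_FAST_LOAD_FAST w,b → push 864,6
BINARY_OP * → 864 * 6 = 5184
STORE_FAST w → w=5184
LOAD_FAST i → push 2
LOAD_CONST → push 1
BINARY_OP + → 2 + 1 = 3
STORE_FAST i → i=3
LOAD_FAST i → push 3
LOAD_CONST → push 5
COMPARE_OP bool(<) → 3 vs 5 = True
POP_JUMP_IF_FALSE → pop True; no jump
LOAD_FAST_LOAD_FAST w,b → push 5184,6
BINARY_OP * → 5184 * 6 = 31104
STORE_FAST w → w=31104
LOAD_FAST i → push 3
LOAD_CONST → push 1
BINARY_OP + → 3 + 1 = 4
STORE_FAST i → i=4
LOAD_FAST i → push 4
LOAD_CONST → push 5
COMPARE_OP bool(<) → 4 vs 5 = True
POP_JUMP_IF_FALSE → pop True; no jump
LOAD_FAST_LOAD_FAST w,b → push 31104,6
BINARY_OP * → 31104 * 6 = 186624
STORE_FAST w → w=186624
LOAD_FAST i → push 4
LOAD_CONST → push 1
BINARY_OP + → 4 + 1 = 5
STORE_FAST i → i=5
LOAD_FAST i → push 5
LOAD_CONST → push 5
COMPARE_OP bool(<) → 5 vs 5 = False
POP_JUMP_IF_FALSE → pop False; jump
LOAD_FAST w → push 186624
RETURN_VALUE → return 186624.

186624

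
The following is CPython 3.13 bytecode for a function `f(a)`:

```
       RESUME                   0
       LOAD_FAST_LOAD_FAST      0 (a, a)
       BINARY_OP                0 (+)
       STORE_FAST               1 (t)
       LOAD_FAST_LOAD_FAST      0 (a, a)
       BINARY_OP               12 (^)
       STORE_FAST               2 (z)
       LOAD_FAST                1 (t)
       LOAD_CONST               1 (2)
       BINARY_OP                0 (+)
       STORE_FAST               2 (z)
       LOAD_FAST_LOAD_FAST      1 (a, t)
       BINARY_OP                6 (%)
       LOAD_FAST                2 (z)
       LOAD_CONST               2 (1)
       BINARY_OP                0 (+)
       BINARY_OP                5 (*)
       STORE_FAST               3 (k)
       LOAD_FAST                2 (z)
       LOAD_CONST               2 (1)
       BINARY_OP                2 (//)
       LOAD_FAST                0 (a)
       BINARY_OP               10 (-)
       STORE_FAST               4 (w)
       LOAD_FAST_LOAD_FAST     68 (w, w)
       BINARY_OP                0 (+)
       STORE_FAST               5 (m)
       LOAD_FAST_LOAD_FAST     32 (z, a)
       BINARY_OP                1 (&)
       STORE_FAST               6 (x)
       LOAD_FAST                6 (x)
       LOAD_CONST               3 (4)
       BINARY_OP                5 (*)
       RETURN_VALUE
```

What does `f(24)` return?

64

LOAD_FAST_LOAD_FAST a,a → push 24,24. Stack: [24, 24]
BINARY_OP + → 24 + 24 = 48. Stack: [48]
STORE_FAST t → t=48. Stack: []
LOAD_FAST_LOAD_FAST a,a → push 24,24. Stack: [24, 24]
BINARY_OP ^ → 24 ^ 24 = 0. Stack: [0]
STORE_FAST z → z=0. Stack: []
LOAD_FAST t → push 48. Stack: [48]
LOAD_CONST → push 2. Stack: [48, 2]
BINARY_OP + → 48 + 2 = 50. Stack: [50]
STORE_FAST z → z=50. Stack: []
LOAD_FAST_LOAD_FAST a,t → push 24,48. Stack: [24, 48]
BINARY_OP % → 24 % 48 = 24. Stack: [24]
LOAD_FAST z → push 50. Stack: [24, 50]
LOAD_CONST → push 1. Stack: [24, 50, 1]
BINARY_OP + → 50 + 1 = 51. Stack: [24, 51]
BINARY_OP * → 24 * 51 = 1224. Stack: [1224]
STORE_FAST k → k=1224. Stack: []
LOAD_FAST z → push 50. Stack: [50]
LOAD_CONST → push 1. Stack: [50, 1]
BINARY_OP // → 50 // 1 = 50. Stack: [50]
LOAD_FAST a → push 24. Stack: [50, 24]
BINARY_OP - → 50 - 24 = 26. Stack: [26]
STORE_FAST w → w=26. Stack: []
LOAD_FAST_LOAD_FAST w,w → push 26,26. Stack: [26, 26]
BINARY_OP + → 26 + 26 = 52. Stack: [52]
STORE_FAST m → m=52. Stack: []
LOAD_FAST_LOAD_FAST z,a → push 50,24. Stack: [50, 24]
BINARY_OP & → 50 & 24 = 16. Stack: [16]
STORE_FAST x → x=16. Stack: []
LOAD_FAST x → push 16. Stack: [16]
LOAD_CONST → push 4. Stack: [16, 4]
BINARY_OP * → 16 * 4 = 64. Stack: [64]
RETURN_VALUE → return 64.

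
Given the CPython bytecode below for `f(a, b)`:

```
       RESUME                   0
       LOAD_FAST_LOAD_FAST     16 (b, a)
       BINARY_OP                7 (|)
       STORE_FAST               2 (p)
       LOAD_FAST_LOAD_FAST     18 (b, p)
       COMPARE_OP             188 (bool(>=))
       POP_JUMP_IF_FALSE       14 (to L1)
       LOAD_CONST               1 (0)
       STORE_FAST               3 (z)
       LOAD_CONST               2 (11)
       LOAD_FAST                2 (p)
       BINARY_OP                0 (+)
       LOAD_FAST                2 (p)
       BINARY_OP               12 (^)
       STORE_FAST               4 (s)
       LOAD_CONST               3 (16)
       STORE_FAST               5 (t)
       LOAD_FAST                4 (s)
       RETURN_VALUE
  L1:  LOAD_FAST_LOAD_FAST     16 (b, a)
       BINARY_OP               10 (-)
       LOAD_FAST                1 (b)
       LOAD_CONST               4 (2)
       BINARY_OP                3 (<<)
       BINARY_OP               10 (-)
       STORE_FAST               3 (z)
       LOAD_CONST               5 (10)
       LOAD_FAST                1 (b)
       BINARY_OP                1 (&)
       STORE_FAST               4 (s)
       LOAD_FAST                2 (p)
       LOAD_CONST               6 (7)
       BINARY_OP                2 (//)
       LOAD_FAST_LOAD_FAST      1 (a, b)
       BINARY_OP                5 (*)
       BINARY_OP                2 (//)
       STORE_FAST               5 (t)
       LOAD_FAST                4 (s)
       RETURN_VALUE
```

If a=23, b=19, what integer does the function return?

LOAD_FAST_LOAD_FAST b,a → push 19,23. Stack: [19, 23]
BINARY_OP | → 19 | 23 = 23. Stack: [23]
STORE_FAST p → p=23. Stack: []
LOAD_FAST_LOAD_FAST b,p → push 19,23. Stack: [19, 23]
COMPARE_OP bool(>=) → 19 vs 23 = False. Stack: [False]
POP_JUMP_IF_FALSE → pop False; jump. Stack: []
LOAD_FAST_LOAD_FAST b,a → push 19,23. Stack: [19, 23]
BINARY_OP - → 19 - 23 = -4. Stack: [-4]
LOAD_FAST b → push 19. Stack: [-4, 19]
LOAD_CONST → push 2. Stack: [-4, 19, 2]
BINARY_OP << → 19 << 2 = 76. Stack: [-4, 76]
BINARY_OP - → -4 - 76 = -80. Stack: [-80]
STORE_FAST z → z=-80. Stack: []
LOAD_CONST → push 10. Stack: [10]
LOAD_FAST b → push 19. Stack: [10, 19]
BINARY_OP & → 10 & 19 = 2. Stack: [2]
STORE_FAST s → s=2. Stack: []
LOAD_FAST p → push 23. Stack: [23]
LOAD_CONST → push 7. Stack: [23, 7]
BINARY_OP // → 23 // 7 = 3. Stack: [3]
LOAD_FAST_LOAD_FAST a,b → push 23,19. Stack: [3, 23, 19]
BINARY_OP * → 23 * 19 = 437. Stack: [3, 437]
BINARY_OP // → 3 // 437 = 0. Stack: [0]
STORE_FAST t → t=0. Stack: []
LOAD_FAST s → push 2. Stack: [2]
RETURN_VALUE → return 2.

2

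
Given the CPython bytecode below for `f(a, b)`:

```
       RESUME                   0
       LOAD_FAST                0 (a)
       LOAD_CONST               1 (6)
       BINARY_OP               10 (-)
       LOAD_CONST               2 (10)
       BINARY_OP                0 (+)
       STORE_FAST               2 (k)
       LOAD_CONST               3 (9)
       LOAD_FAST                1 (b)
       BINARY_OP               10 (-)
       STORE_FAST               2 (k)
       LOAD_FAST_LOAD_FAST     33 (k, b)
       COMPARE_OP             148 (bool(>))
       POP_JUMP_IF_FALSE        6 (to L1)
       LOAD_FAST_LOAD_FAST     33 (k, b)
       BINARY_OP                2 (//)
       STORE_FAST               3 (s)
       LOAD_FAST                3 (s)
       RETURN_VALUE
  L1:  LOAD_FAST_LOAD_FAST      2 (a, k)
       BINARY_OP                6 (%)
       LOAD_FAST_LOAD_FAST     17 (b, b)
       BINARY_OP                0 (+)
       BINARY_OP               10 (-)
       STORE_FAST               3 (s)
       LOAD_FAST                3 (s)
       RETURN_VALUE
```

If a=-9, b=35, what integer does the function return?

LOAD_FAST a → push -9. Stack: [-9]
LOAD_CONST → push 6. Stack: [-9, 6]
BINARY_OP - → -9 - 6 = -15. Stack: [-15]
LOAD_CONST → push 10. Stack: [-15, 10]
BINARY_OP + → -15 + 10 = -5. Stack: [-5]
STORE_FAST k → k=-5. Stack: []
LOAD_CONST → push 9. Stack: [9]
LOAD_FAST b → push 35. Stack: [9, 35]
BINARY_OP - → 9 - 35 = -26. Stack: [-26]
STORE_FAST k → k=-26. Stack: []
LOAD_FAST_LOAD_FAST k,b → push -26,35. Stack: [-26, 35]
COMPARE_OP bool(>) → -26 vs 35 = False. Stack: [False]
POP_JUMP_IF_FALSE → pop False; jump. Stack: []
LOAD_FAST_LOAD_FAST a,k → push -9,-26. Stack: [-9, -26]
BINARY_OP % → -9 % -26 = -9. Stack: [-9]
LOAD_FAST_LOAD_FAST b,b → push 35,35. Stack: [-9, 35, 35]
BINARY_OP + → 35 + 35 = 70. Stack: [-9, 70]
BINARY_OP - → -9 - 70 = -79. Stack: [-79]
STORE_FAST s → s=-79. Stack: []
LOAD_FAST s → push -79. Stack: [-79]
RETURN_VALUE → return -79.

-79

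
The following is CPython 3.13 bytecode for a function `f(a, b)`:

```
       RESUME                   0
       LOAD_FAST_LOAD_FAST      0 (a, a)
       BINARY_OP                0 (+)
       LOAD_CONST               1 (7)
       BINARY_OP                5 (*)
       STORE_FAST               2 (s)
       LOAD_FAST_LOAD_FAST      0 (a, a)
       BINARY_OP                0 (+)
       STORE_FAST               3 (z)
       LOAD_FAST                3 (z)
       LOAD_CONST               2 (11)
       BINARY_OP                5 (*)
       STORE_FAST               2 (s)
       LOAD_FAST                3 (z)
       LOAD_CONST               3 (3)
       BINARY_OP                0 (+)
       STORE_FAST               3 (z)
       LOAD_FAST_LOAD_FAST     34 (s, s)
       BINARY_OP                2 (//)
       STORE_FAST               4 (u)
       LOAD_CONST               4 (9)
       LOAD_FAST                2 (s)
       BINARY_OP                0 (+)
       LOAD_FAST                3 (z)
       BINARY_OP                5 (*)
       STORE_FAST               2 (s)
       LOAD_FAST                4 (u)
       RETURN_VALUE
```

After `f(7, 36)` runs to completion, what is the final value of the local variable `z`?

17

LOAD_FAST_LOAD_FAST a,a → push 7,7. Stack: [7, 7]
BINARY_OP + → 7 + 7 = 14. Stack: [14]
LOAD_CONST → push 7. Stack: [14, 7]
BINARY_OP * → 14 * 7 = 98. Stack: [98]
STORE_FAST s → s=98. Stack: []
LOAD_FAST_LOAD_FAST a,a → push 7,7. Stack: [7, 7]
BINARY_OP + → 7 + 7 = 14. Stack: [14]
STORE_FAST z → z=14. Stack: []
LOAD_FAST z → push 14. Stack: [14]
LOAD_CONST → push 11. Stack: [14, 11]
BINARY_OP * → 14 * 11 = 154. Stack: [154]
STORE_FAST s → s=154. Stack: []
LOAD_FAST z → push 14. Stack: [14]
LOAD_CONST → push 3. Stack: [14, 3]
BINARY_OP + → 14 + 3 = 17. Stack: [17]
STORE_FAST z → z=17. Stack: []
LOAD_FAST_LOAD_FAST s,s → push 154,154. Stack: [154, 154]
BINARY_OP // → 154 // 154 = 1. Stack: [1]
STORE_FAST u → u=1. Stack: []
LOAD_CONST → push 9. Stack: [9]
LOAD_FAST s → push 154. Stack: [9, 154]
BINARY_OP + → 9 + 154 = 163. Stack: [163]
LOAD_FAST z → push 17. Stack: [163, 17]
BINARY_OP * → 163 * 17 = 2771. Stack: [2771]
STORE_FAST s → s=2771. Stack: []
LOAD_FAST u → push 1. Stack: [1]
RETURN_VALUE → return 1.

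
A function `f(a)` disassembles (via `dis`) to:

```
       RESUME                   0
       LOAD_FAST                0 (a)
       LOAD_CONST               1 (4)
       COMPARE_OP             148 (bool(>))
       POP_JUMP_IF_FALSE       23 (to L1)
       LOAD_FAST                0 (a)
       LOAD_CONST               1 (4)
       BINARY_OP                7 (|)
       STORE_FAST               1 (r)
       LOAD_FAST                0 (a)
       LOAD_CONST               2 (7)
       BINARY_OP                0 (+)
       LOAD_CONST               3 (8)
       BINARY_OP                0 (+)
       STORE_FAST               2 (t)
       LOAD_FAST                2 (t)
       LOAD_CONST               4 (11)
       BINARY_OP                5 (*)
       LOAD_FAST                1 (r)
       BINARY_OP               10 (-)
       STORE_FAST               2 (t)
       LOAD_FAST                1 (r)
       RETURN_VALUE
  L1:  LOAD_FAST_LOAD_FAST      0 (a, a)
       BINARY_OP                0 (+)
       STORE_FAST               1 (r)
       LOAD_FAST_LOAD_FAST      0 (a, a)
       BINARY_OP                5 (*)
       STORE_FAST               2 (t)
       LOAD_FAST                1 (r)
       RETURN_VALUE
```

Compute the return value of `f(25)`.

LOAD_FAST a → push 25. Stack: [25]
LOAD_CONST → push 4. Stack: [25, 4]
COMPARE_OP bool(>) → 25 vs 4 = True. Stack: [True]
POP_JUMP_IF_FALSE → pop True; no jump. Stack: []
LOAD_FAST a → push 25. Stack: [25]
LOAD_CONST → push 4. Stack: [25, 4]
BINARY_OP | → 25 | 4 = 29. Stack: [29]
STORE_FAST r → r=29. Stack: []
LOAD_FAST a → push 25. Stack: [25]
LOAD_CONST → push 7. Stack: [25, 7]
BINARY_OP + → 25 + 7 = 32. Stack: [32]
LOAD_CONST → push 8. Stack: [32, 8]
BINARY_OP + → 32 + 8 = 40. Stack: [40]
STORE_FAST t → t=40. Stack: []
LOAD_FAST t → push 40. Stack: [40]
LOAD_CONST → push 11. Stack: [40, 11]
BINARY_OP * → 40 * 11 = 440. Stack: [440]
LOAD_FAST r → push 29. Stack: [440, 29]
BINARY_OP - → 440 - 29 = 411. Stack: [411]
STORE_FAST t → t=411. Stack: []
LOAD_FAST r → push 29. Stack: [29]
RETURN_VALUE → return 29.

29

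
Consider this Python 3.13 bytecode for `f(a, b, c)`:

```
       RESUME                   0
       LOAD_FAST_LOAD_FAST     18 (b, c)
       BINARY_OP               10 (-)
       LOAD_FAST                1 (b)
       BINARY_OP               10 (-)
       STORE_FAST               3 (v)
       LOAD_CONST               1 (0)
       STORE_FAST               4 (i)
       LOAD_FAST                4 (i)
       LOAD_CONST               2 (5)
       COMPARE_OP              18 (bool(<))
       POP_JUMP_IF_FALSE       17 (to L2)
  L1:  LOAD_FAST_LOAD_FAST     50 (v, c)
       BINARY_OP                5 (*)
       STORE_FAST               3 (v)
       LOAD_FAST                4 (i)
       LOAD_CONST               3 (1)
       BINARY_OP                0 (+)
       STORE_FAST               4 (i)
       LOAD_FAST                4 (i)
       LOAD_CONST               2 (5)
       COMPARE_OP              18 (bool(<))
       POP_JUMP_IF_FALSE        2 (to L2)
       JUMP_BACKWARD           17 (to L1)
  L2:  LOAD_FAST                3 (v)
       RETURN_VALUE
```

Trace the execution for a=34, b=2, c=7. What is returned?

LOAD_FAST_LOAD_FAST b,c → push 2,7
BINARY_OP - → 2 - 7 = -5
LOAD_FAST b → push 2
BINARY_OP - → -5 - 2 = -7
STORE_FAST v → v=-7
LOAD_CONST → push 0
STORE_FAST i → i=0
LOAD_FAST i → push 0
LOAD_CONST → push 5
COMPARE_OP bool(<) → 0 vs 5 = True
POP_JUMP_IF_FALSE → pop True; no jump
LOAD_FAST_LOAD_FAST v,c → push -7,7
BINARY_OP * → -7 * 7 = -49
STORE_FAST v → v=-49
LOAD_FAST i → push 0
LOAD_CONST → push 1
BINARY_OP + → 0 + 1 = 1
STORE_FAST i → i=1
LOAD_FAST i → push 1
LOAD_CONST → push 5
COMPARE_OP bool(<) → 1 vs 5 = True
POP_JUMP_IF_FALSE → pop True; no jump
LOAD_FAST_LOAD_FAST v,c → push -49,7
BINARY_OP * → -49 * 7 = -343
STORE_FAST v → v=-343
LOAD_FAST i → push 1
LOAD_CONST → push 1
BINARY_OP + → 1 + 1 = 2
STORE_FAST i → i=2
LOAD_FAST i → push 2
LOAD_CONST → push 5
COMPARE_OP bool(<) → 2 vs 5 = True
POP_JUMP_IF_FALSE → pop True; no jump
LOAD_FAST_LOAD_FAST v,c → push -343,7
BINARY_OP * → -343 * 7 = -2401
STORE_FAST v → v=-2401
LOAD_FAST i → push 2
LOAD_CONST → push 1
BINARY_OP + → 2 + 1 = 3
STORE_FAST i → i=3
LOAD_FAST i → push 3
LOAD_CONST → push 5
COMPARE_OP bool(<) → 3 vs 5 = True
POP_JUMP_IF_FALSE → pop True; no jump
LOAD_FAST_LOAD_FAST v,c → push -2401,7
BINARY_OP * → -2401 * 7 = -16807
STORE_FAST v → v=-16807
LOAD_FAST i → push 3
LOAD_CONST → push 1
BINARY_OP + → 3 + 1 = 4
STORE_FAST i → i=4
LOAD_FAST i → push 4
LOAD_CONST → push 5
COMPARE_OP bool(<) → 4 vs 5 = True
POP_JUMP_IF_FALSE → pop True; no jump
LOAD_FAST_LOAD_FAST v,c → push -16807,7
BINARY_OP * → -16807 * 7 = -117649
STORE_FAST v → v=-117649
LOAD_FAST i → push 4
LOAD_CONST → push 1
BINARY_OP + → 4 + 1 = 5
STORE_FAST i → i=5
LOAD_FAST i → push 5
LOAD_CONST → push 5
COMPARE_OP bool(<) → 5 vs 5 = False
POP_JUMP_IF_FALSE → pop False; jump
LOAD_FAST v → push -117649
RETURN_VALUE → return -117649.

-117649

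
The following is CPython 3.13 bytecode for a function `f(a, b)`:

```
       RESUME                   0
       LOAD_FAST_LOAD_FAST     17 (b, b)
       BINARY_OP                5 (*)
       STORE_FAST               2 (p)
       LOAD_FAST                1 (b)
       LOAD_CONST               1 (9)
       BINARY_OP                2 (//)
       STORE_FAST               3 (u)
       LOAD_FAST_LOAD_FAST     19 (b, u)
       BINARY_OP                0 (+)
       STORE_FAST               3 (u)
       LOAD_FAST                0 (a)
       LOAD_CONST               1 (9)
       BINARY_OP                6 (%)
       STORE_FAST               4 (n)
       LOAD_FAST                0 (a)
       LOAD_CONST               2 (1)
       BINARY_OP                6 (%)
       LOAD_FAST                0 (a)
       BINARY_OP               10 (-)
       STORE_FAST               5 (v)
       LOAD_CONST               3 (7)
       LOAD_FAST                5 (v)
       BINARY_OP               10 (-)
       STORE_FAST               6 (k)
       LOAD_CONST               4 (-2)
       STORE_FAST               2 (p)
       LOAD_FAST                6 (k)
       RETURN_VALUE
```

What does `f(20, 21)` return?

LOAD_FAST_LOAD_FAST b,b → push 21,21. Stack: [21, 21]
BINARY_OP * → 21 * 21 = 441. Stack: [441]
STORE_FAST p → p=441. Stack: []
LOAD_FAST b → push 21. Stack: [21]
LOAD_CONST → push 9. Stack: [21, 9]
BINARY_OP // → 21 // 9 = 2. Stack: [2]
STORE_FAST u → u=2. Stack: []
LOAD_FAST_LOAD_FAST b,u → push 21,2. Stack: [21, 2]
BINARY_OP + → 21 + 2 = 23. Stack: [23]
STORE_FAST u → u=23. Stack: []
LOAD_FAST a → push 20. Stack: [20]
LOAD_CONST → push 9. Stack: [20, 9]
BINARY_OP % → 20 % 9 = 2. Stack: [2]
STORE_FAST n → n=2. Stack: []
LOAD_FAST a → push 20. Stack: [20]
LOAD_CONST → push 1. Stack: [20, 1]
BINARY_OP % → 20 % 1 = 0. Stack: [0]
LOAD_FAST a → push 20. Stack: [0, 20]
BINARY_OP - → 0 - 20 = -20. Stack: [-20]
STORE_FAST v → v=-20. Stack: []
LOAD_CONST → push 7. Stack: [7]
LOAD_FAST v → push -20. Stack: [7, -20]
BINARY_OP - → 7 - -20 = 27. Stack: [27]
STORE_FAST k → k=27. Stack: []
LOAD_CONST → push -2. Stack: [-2]
STORE_FAST p → p=-2. Stack: []
LOAD_FAST k → push 27. Stack: [27]
RETURN_VALUE → return 27.

27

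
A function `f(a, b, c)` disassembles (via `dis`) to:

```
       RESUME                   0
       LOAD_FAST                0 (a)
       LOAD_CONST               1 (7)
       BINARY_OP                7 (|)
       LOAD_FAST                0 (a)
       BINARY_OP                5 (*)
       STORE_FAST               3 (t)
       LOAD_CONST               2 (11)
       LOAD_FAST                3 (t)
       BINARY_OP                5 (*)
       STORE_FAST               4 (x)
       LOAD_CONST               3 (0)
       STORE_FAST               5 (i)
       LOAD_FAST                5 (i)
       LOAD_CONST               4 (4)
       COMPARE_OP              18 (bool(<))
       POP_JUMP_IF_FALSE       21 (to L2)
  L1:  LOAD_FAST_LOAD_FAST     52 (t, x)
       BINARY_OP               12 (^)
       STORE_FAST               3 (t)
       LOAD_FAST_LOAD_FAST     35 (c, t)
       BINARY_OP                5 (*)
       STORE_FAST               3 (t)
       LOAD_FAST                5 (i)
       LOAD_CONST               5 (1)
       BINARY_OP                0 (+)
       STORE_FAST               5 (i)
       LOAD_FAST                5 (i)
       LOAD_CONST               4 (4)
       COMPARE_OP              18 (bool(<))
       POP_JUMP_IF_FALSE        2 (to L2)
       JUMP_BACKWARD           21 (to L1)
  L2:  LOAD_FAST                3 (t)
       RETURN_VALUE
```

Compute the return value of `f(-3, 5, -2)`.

986

LOAD_FAST a → push -3
LOAD_CONST → push 7
BINARY_OP | → -3 | 7 = -1
LOAD_FAST a → push -3
BINARY_OP * → -1 * -3 = 3
STORE_FAST t → t=3
LOAD_CONST → push 11
LOAD_FAST t → push 3
BINARY_OP * → 11 * 3 = 33
STORE_FAST x → x=33
LOAD_CONST → push 0
STORE_FAST i → i=0
LOAD_FAST i → push 0
LOAD_CONST → push 4
COMPARE_OP bool(<) → 0 vs 4 = True
POP_JUMP_IF_FALSE → pop True; no jump
LOAD_FAST_LOAD_FAST t,x → push 3,33
BINARY_OP ^ → 3 ^ 33 = 34
STORE_FAST t → t=34
LOAD_FAST_LOAD_FAST c,t → push -2,34
BINARY_OP * → -2 * 34 = -68
STORE_FAST t → t=-68
LOAD_FAST i → push 0
LOAD_CONST → push 1
BINARY_OP + → 0 + 1 = 1
STORE_FAST i → i=1
LOAD_FAST i → push 1
LOAD_CONST → push 4
COMPARE_OP bool(<) → 1 vs 4 = True
POP_JUMP_IF_FALSE → pop True; no jump
LOAD_FAST_LOAD_FAST t,x → push -68,33
BINARY_OP ^ → -68 ^ 33 = -99
STORE_FAST t → t=-99
LOAD_FAST_LOAD_FAST c,t → push -2,-99
BINARY_OP * → -2 * -99 = 198
STORE_FAST t → t=198
LOAD_FAST i → push 1
LOAD_CONST → push 1
BINARY_OP + → 1 + 1 = 2
STORE_FAST i → i=2
LOAD_FAST i → push 2
LOAD_CONST → push 4
COMPARE_OP bool(<) → 2 vs 4 = True
POP_JUMP_IF_FALSE → pop True; no jump
LOAD_FAST_LOAD_FAST t,x → push 198,33
BINARY_OP ^ → 198 ^ 33 = 231
STORE_FAST t → t=231
LOAD_FAST_LOAD_FAST c,t → push -2,231
BINARY_OP * → -2 * 231 = -462
STORE_FAST t → t=-462
LOAD_FAST i → push 2
LOAD_CONST → push 1
BINARY_OP + → 2 + 1 = 3
STORE_FAST i → i=3
LOAD_FAST i → push 3
LOAD_CONST → push 4
COMPARE_OP bool(<) → 3 vs 4 = True
POP_JUMP_IF_FALSE → pop True; no jump
LOAD_FAST_LOAD_FAST t,x → push -462,33
BINARY_OP ^ → -462 ^ 33 = -493
STORE_FAST t → t=-493
LOAD_FAST_LOAD_FAST c,t → push -2,-493
BINARY_OP * → -2 * -493 = 986
STORE_FAST t → t=986
LOAD_FAST i → push 3
LOAD_CONST → push 1
BINARY_OP + → 3 + 1 = 4
STORE_FAST i → i=4
LOAD_FAST i → push 4
LOAD_CONST → push 4
COMPARE_OP bool(<) → 4 vs 4 = False
POP_JUMP_IF_FALSE → pop False; jump
LOAD_FAST t → push 986
RETURN_VALUE → return 986.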